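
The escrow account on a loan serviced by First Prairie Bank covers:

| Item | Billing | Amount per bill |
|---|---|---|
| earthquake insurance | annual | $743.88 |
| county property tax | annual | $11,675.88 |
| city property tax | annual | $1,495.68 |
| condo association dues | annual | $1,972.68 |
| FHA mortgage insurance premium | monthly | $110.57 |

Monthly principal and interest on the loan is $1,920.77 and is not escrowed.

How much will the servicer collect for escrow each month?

Earthquake insurance = $743.88 annually
County property tax = $11,675.88 annually
City property tax = $1,495.68 annually
Condo association dues = $1,972.68 annually
FHA mortgage insurance premium = $110.57 × 12 = $1,326.84 annually
Annual escrow total = $743.88 + $11,675.88 + $1,495.68 + $1,972.68 + $1,326.84 = $17,214.96
Monthly = $17,214.96 / 12 = $1,434.58

$1,434.58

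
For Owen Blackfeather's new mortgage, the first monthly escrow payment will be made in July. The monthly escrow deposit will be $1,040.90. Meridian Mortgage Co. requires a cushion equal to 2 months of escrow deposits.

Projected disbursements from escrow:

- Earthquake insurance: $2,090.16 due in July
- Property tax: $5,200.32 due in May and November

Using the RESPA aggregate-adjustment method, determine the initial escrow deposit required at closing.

$4,167.78

Cushion = 2 × $1,040.90 = $2,081.80
Trial balance (start $0, +$1,040.90 each month, − disbursements):
  Jul: +$1,040.90 − $2,090.16 → -$1,049.26
  Aug: +$1,040.90 → -$8.36
  Sep: +$1,040.90 → $1,032.54
  Oct: +$1,040.90 → $2,073.44
  Nov: +$1,040.90 − $5,200.32 → -$2,085.98
  Dec: +$1,040.90 → -$1,045.08
  Jan: +$1,040.90 → -$4.18
  Feb: +$1,040.90 → $1,036.72
  Mar: +$1,040.90 → $2,077.62
  Apr: +$1,040.90 → $3,118.52
  May: +$1,040.90 − $5,200.32 → -$1,040.90
  Jun: +$1,040.90 → $0.00
Lowest trial balance = -$2,085.98 (Nov)
Initial deposit = cushion − low point = $2,081.80 − (-$2,085.98) = $4,167.78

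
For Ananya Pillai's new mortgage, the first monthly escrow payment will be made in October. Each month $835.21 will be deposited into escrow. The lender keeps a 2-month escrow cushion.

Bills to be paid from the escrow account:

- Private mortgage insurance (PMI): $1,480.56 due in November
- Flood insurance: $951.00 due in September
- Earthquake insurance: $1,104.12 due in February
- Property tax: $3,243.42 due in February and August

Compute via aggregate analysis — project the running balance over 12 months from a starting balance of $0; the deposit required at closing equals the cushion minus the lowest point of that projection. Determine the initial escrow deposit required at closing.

$3,322.47

Cushion = 2 × $835.21 = $1,670.42
Trial balance (start $0, +$835.21 each month, − disbursements):
  Oct: +$835.21 → $835.21
  Nov: +$835.21 − $1,480.56 → $189.86
  Dec: +$835.21 → $1,025.07
  Jan: +$835.21 → $1,860.28
  Feb: +$835.21 − $4,347.54 → -$1,652.05
  Mar: +$835.21 → -$816.84
  Apr: +$835.21 → $18.37
  May: +$835.21 → $853.58
  Jun: +$835.21 → $1,688.79
  Jul: +$835.21 → $2,524.00
  Aug: +$835.21 − $3,243.42 → $115.79
  Sep: +$835.21 − $951.00 → $0.00
Lowest trial balance = -$1,652.05 (Feb)
Initial deposit = cushion − low point = $1,670.42 − (-$1,652.05) = $3,322.47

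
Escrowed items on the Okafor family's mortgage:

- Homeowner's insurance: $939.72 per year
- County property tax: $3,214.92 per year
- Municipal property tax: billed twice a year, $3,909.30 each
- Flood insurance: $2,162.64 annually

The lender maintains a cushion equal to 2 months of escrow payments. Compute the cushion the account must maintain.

$2,355.98

Homeowner's insurance — $939.72
County property tax — $3,214.92
Municipal property tax — $3,909.30 × 2 = $7,818.60
Flood insurance — $2,162.64
Total annual escrow = $939.72 + $3,214.92 + $7,818.60 + $2,162.64 = $14,135.88
Per month = $14,135.88 / 12 = $1,177.99
Cushion = 2 × $1,177.99 = $2,355.98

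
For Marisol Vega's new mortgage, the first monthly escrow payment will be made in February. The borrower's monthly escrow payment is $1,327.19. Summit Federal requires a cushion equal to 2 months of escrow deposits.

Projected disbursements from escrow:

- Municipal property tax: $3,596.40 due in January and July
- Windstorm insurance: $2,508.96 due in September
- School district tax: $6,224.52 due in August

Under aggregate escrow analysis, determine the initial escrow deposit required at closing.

$4,366.74

Cushion = 2 × $1,327.19 = $2,654.38
Trial balance (start $0, +$1,327.19 each month, − disbursements):
  Feb: +$1,327.19 → $1,327.19
  Mar: +$1,327.19 → $2,654.38
  Apr: +$1,327.19 → $3,981.57
  May: +$1,327.19 → $5,308.76
  Jun: +$1,327.19 → $6,635.95
  Jul: +$1,327.19 − $3,596.40 → $4,366.74
  Aug: +$1,327.19 − $6,224.52 → -$530.59
  Sep: +$1,327.19 − $2,508.96 → -$1,712.36
  Oct: +$1,327.19 → -$385.17
  Nov: +$1,327.19 → $942.02
  Dec: +$1,327.19 → $2,269.21
  Jan: +$1,327.19 − $3,596.40 → $0.00
Lowest trial balance = -$1,712.36 (Sep)
Initial deposit = cushion − low point = $2,654.38 − (-$1,712.36) = $4,366.74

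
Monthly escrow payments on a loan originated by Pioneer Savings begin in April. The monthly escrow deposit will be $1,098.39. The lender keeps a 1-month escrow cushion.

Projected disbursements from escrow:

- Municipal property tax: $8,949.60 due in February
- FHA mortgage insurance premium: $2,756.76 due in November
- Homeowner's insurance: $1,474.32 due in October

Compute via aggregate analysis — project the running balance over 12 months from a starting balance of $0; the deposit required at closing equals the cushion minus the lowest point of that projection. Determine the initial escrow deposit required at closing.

$2,196.78

Cushion = 1 × $1,098.39 = $1,098.39
Trial balance (start $0, +$1,098.39 each month, − disbursements):
  Apr: +$1,098.39 → $1,098.39
  May: +$1,098.39 → $2,196.78
  Jun: +$1,098.39 → $3,295.17
  Jul: +$1,098.39 → $4,393.56
  Aug: +$1,098.39 → $5,491.95
  Sep: +$1,098.39 → $6,590.34
  Oct: +$1,098.39 − $1,474.32 → $6,214.41
  Nov: +$1,098.39 − $2,756.76 → $4,556.04
  Dec: +$1,098.39 → $5,654.43
  Jan: +$1,098.39 → $6,752.82
  Feb: +$1,098.39 − $8,949.60 → -$1,098.39
  Mar: +$1,098.39 → $0.00
Lowest trial balance = -$1,098.39 (Feb)
Initial deposit = cushion − low point = $1,098.39 − (-$1,098.39) = $2,196.78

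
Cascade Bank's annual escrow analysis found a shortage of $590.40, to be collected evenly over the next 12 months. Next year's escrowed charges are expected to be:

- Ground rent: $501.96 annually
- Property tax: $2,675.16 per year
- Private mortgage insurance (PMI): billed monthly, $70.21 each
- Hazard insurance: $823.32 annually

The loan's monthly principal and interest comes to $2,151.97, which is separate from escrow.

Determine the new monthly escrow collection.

Ground rent — $501.96 per year
Property tax — $2,675.16 per year
Private mortgage insurance (PMI) — $70.21 × 12 = $842.52 per year
Hazard insurance — $823.32 per year
Annual escrow total = $4,842.96
Per month = $4,842.96 ÷ 12 = $403.58
Monthly shortage recovery: $590.40 / 12 = $49.20
Adjusted monthly = $403.58 + $49.20 = $452.78

$452.78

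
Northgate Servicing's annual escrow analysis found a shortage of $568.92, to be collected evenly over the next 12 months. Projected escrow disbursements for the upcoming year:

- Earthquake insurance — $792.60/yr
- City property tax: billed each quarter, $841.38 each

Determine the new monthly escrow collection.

Earthquake insurance = $792.60 per year
City property tax = $841.38 × 4 = $3,365.52 per year
Total per year = $792.60 + $3,365.52 = $4,158.12
Per month = $4,158.12 ÷ 12 = $346.51
Shortage spread = $568.92 ÷ 12 = $47.41/mo
New monthly escrow = $346.51 + $47.41 = $393.92

$393.92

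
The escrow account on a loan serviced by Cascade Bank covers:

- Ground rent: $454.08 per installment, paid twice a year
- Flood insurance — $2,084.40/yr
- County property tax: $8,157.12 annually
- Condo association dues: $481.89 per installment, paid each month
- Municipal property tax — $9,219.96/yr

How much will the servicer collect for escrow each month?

$2,179.36

Ground rent: $454.08 × 2 = $908.16
Flood insurance: $2,084.40
County property tax: $8,157.12
Condo association dues: $481.89 × 12 = $5,782.68
Municipal property tax: $9,219.96
Total annual escrow = $908.16 + $2,084.40 + $8,157.12 + $5,782.68 + $9,219.96 = $26,152.32
Per month = $26,152.32 ÷ 12 = $2,179.36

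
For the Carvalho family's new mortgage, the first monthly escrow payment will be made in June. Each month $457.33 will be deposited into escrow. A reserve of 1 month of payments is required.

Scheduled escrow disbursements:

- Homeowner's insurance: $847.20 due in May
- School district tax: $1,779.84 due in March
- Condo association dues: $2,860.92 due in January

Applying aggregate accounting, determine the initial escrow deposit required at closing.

Cushion = 1 × $457.33 = $457.33
Trial balance (start $0, +$457.33 each month, − disbursements):
  Jun: +$457.33 → $457.33
  Jul: +$457.33 → $914.66
  Aug: +$457.33 → $1,371.99
  Sep: +$457.33 → $1,829.32
  Oct: +$457.33 → $2,286.65
  Nov: +$457.33 → $2,743.98
  Dec: +$457.33 → $3,201.31
  Jan: +$457.33 − $2,860.92 → $797.72
  Feb: +$457.33 → $1,255.05
  Mar: +$457.33 − $1,779.84 → -$67.46
  Apr: +$457.33 → $389.87
  May: +$457.33 − $847.20 → $0.00
Lowest trial balance = -$67.46 (Mar)
Initial deposit = cushion − low point = $457.33 − (-$67.46) = $524.79

$524.79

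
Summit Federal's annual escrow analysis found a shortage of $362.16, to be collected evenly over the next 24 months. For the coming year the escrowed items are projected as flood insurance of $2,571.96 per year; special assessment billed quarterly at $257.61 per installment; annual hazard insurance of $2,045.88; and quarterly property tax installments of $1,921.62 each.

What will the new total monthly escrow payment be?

$1,126.32

Flood insurance: $2,571.96 annually
Special assessment: $257.61 × 4 = $1,030.44 annually
Hazard insurance: $2,045.88 annually
Property tax: $1,921.62 × 4 = $7,686.48 annually
Total per year = $2,571.96 + $1,030.44 + $2,045.88 + $7,686.48 = $13,334.76
Monthly escrow = $13,334.76 / 12 = $1,111.23
Shortage per month = $362.16 / 24 = $15.09
Adjusted monthly = $1,111.23 + $15.09 = $1,126.32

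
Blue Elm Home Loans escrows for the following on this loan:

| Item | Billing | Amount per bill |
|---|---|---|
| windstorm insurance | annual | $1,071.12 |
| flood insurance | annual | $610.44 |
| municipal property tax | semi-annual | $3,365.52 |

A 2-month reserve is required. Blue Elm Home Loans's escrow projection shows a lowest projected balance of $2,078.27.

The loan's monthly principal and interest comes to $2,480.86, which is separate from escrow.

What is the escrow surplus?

Windstorm insurance: $1,071.12 per year
Flood insurance: $610.44 per year
Municipal property tax: $3,365.52 × 2 = $6,731.04 per year
Total annual escrow = $1,071.12 + $610.44 + $6,731.04 = $8,412.60
Base monthly escrow = $8,412.60 / 12 = $701.05
Required cushion = 2 × $701.05 = $1,402.10
Excess over cushion: $2,078.27 − $1,402.10 = $676.17

$676.17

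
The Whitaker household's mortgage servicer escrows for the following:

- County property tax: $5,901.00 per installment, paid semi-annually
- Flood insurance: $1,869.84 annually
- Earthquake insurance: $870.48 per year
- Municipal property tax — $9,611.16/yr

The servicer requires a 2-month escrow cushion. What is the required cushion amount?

$4,025.58

County property tax: $5,901.00 × 2 = $11,802.00 per year
Flood insurance: $1,869.84 per year
Earthquake insurance: $870.48 per year
Municipal property tax: $9,611.16 per year
Total annual escrow = $24,153.48
Per month = $24,153.48 / 12 = $2,012.79
Cushion = 2 × $2,012.79 = $4,025.58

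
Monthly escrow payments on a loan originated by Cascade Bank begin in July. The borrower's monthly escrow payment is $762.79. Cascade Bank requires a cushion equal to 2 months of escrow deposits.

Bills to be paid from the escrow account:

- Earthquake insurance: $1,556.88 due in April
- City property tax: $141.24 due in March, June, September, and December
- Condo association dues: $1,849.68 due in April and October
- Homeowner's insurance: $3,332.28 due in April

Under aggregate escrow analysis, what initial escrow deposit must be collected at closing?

Cushion = 2 × $762.79 = $1,525.58
Trial balance (start $0, +$762.79 each month, − disbursements):
  Jul: +$762.79 → $762.79
  Aug: +$762.79 → $1,525.58
  Sep: +$762.79 − $141.24 → $2,147.13
  Oct: +$762.79 − $1,849.68 → $1,060.24
  Nov: +$762.79 → $1,823.03
  Dec: +$762.79 − $141.24 → $2,444.58
  Jan: +$762.79 → $3,207.37
  Feb: +$762.79 → $3,970.16
  Mar: +$762.79 − $141.24 → $4,591.71
  Apr: +$762.79 − $6,738.84 → -$1,384.34
  May: +$762.79 → -$621.55
  Jun: +$762.79 − $141.24 → $0.00
Lowest trial balance = -$1,384.34 (Apr)
Initial deposit = cushion − low point = $1,525.58 − (-$1,384.34) = $2,909.92

$2,909.92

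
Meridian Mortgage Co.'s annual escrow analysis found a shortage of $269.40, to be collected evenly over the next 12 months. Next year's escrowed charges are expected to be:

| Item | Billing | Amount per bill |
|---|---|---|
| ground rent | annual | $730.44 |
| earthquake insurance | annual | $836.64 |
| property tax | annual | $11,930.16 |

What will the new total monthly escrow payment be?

Ground rent = $730.44 per year
Earthquake insurance = $836.64 per year
Property tax = $11,930.16 per year
Total annual escrow = $13,497.24
Per month = $13,497.24 / 12 = $1,124.77
Monthly shortage recovery: $269.40 ÷ 12 = $22.45
New monthly escrow = $1,124.77 + $22.45 = $1,147.22

$1,147.22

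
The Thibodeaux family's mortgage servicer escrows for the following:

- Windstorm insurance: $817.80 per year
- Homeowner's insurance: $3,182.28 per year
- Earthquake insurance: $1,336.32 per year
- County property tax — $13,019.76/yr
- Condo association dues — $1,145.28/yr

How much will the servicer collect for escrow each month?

Windstorm insurance = $817.80 annually
Homeowner's insurance = $3,182.28 annually
Earthquake insurance = $1,336.32 annually
County property tax = $13,019.76 annually
Condo association dues = $1,145.28 annually
Annual escrow total = $19,501.44
Per month = $19,501.44 ÷ 12 = $1,625.12

$1,625.12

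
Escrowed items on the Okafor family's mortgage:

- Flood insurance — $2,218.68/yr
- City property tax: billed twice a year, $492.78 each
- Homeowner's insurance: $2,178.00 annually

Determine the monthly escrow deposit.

Flood insurance: $2,218.68 annually
City property tax: $492.78 × 2 = $985.56 annually
Homeowner's insurance: $2,178.00 annually
Combined annual = $2,218.68 + $985.56 + $2,178.00 = $5,382.24
Monthly = $5,382.24 / 12 = $448.52

$448.52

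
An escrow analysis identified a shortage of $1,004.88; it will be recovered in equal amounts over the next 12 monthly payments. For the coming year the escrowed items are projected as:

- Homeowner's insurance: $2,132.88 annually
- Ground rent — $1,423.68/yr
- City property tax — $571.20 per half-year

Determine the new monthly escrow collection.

Homeowner's insurance = $2,132.88 per year
Ground rent = $1,423.68 per year
City property tax = $571.20 × 2 = $1,142.40 per year
Total per year = $2,132.88 + $1,423.68 + $1,142.40 = $4,698.96
Base monthly escrow = $4,698.96 ÷ 12 = $391.58
Monthly shortage recovery: $1,004.88 ÷ 12 = $83.74
Adjusted monthly = $391.58 + $83.74 = $475.32

$475.32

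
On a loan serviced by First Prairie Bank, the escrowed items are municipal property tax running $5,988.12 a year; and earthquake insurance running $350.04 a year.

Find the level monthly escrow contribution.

Municipal property tax — $5,988.12
Earthquake insurance — $350.04
Combined annual = $6,338.16
Monthly escrow = $6,338.16 ÷ 12 = $528.18

$528.18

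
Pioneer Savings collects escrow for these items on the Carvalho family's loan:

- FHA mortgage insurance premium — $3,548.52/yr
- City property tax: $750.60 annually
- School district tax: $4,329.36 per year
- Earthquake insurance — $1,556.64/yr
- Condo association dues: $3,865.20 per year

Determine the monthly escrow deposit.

FHA mortgage insurance premium = $3,548.52/yr
City property tax = $750.60/yr
School district tax = $4,329.36/yr
Earthquake insurance = $1,556.64/yr
Condo association dues = $3,865.20/yr
Total per year = $3,548.52 + $750.60 + $4,329.36 + $1,556.64 + $3,865.20 = $14,050.32
Per month = $14,050.32 / 12 = $1,170.86

$1,170.86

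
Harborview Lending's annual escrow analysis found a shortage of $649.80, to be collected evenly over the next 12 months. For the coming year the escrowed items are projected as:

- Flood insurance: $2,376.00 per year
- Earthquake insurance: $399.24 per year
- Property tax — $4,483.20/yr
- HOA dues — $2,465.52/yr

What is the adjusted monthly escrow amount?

$864.48

Flood insurance — $2,376.00 annually
Earthquake insurance — $399.24 annually
Property tax — $4,483.20 annually
HOA dues — $2,465.52 annually
Total per year = $9,723.96
Per month = $9,723.96 ÷ 12 = $810.33
Shortage per month = $649.80 ÷ 12 = $54.15
New monthly escrow = $810.33 + $54.15 = $864.48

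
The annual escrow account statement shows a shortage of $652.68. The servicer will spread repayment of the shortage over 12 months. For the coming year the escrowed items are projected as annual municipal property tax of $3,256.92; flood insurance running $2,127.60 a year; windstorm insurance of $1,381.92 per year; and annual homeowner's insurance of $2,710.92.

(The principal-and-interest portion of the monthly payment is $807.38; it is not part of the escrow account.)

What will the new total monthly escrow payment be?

Municipal property tax — $3,256.92 per year
Flood insurance — $2,127.60 per year
Windstorm insurance — $1,381.92 per year
Homeowner's insurance — $2,710.92 per year
Yearly total = $3,256.92 + $2,127.60 + $1,381.92 + $2,710.92 = $9,477.36
Monthly = $9,477.36 ÷ 12 = $789.78
Monthly shortage recovery: $652.68 / 12 = $54.39
New monthly escrow = $789.78 + $54.39 = $844.17

$844.17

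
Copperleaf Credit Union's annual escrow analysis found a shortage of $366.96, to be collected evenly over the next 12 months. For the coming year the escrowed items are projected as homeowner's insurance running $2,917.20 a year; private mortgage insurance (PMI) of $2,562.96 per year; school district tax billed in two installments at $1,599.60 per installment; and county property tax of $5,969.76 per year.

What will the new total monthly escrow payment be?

$1,251.34

Homeowner's insurance = $2,917.20/yr
Private mortgage insurance (PMI) = $2,562.96/yr
School district tax = $1,599.60 × 2 = $3,199.20/yr
County property tax = $5,969.76/yr
Total annual escrow = $14,649.12
Monthly escrow = $14,649.12 / 12 = $1,220.76
Shortage per month = $366.96 / 12 = $30.58
Adjusted monthly = $1,220.76 + $30.58 = $1,251.34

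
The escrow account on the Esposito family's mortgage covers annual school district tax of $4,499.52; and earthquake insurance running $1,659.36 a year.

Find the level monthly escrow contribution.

School district tax: $4,499.52
Earthquake insurance: $1,659.36
Yearly total = $4,499.52 + $1,659.36 = $6,158.88
Monthly escrow = $6,158.88 ÷ 12 = $513.24

$513.24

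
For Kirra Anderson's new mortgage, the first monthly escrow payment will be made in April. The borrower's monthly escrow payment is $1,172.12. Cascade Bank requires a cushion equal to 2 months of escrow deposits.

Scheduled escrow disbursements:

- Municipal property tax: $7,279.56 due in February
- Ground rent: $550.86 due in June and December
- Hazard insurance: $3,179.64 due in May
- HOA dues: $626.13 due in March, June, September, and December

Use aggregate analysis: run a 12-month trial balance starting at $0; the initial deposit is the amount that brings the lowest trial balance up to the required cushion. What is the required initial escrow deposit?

$3,184.51

Cushion = 2 × $1,172.12 = $2,344.24
Trial balance (start $0, +$1,172.12 each month, − disbursements):
  Apr: +$1,172.12 → $1,172.12
  May: +$1,172.12 − $3,179.64 → -$835.40
  Jun: +$1,172.12 − $1,176.99 → -$840.27
  Jul: +$1,172.12 → $331.85
  Aug: +$1,172.12 → $1,503.97
  Sep: +$1,172.12 − $626.13 → $2,049.96
  Oct: +$1,172.12 → $3,222.08
  Nov: +$1,172.12 → $4,394.20
  Dec: +$1,172.12 − $1,176.99 → $4,389.33
  Jan: +$1,172.12 → $5,561.45
  Feb: +$1,172.12 − $7,279.56 → -$545.99
  Mar: +$1,172.12 − $626.13 → $0.00
Lowest trial balance = -$840.27 (Jun)
Initial deposit = cushion − low point = $2,344.24 − (-$840.27) = $3,184.51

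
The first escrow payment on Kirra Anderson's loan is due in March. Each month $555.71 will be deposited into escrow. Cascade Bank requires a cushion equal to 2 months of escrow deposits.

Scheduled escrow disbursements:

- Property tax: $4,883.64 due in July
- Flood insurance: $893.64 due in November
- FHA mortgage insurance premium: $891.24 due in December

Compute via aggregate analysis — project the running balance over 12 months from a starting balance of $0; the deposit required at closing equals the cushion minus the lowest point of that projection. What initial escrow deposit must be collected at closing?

$3,216.51

Cushion = 2 × $555.71 = $1,111.42
Trial balance (start $0, +$555.71 each month, − disbursements):
  Mar: +$555.71 → $555.71
  Apr: +$555.71 → $1,111.42
  May: +$555.71 → $1,667.13
  Jun: +$555.71 → $2,222.84
  Jul: +$555.71 − $4,883.64 → -$2,105.09
  Aug: +$555.71 → -$1,549.38
  Sep: +$555.71 → -$993.67
  Oct: +$555.71 → -$437.96
  Nov: +$555.71 − $893.64 → -$775.89
  Dec: +$555.71 − $891.24 → -$1,111.42
  Jan: +$555.71 → -$555.71
  Feb: +$555.71 → $0.00
Lowest trial balance = -$2,105.09 (Jul)
Initial deposit = cushion − low point = $1,111.42 − (-$2,105.09) = $3,216.51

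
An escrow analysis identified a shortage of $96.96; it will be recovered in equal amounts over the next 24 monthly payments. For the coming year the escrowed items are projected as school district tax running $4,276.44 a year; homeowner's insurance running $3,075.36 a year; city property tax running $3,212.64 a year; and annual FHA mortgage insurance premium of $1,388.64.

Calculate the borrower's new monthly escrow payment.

$1,000.13

School district tax = $4,276.44 per year
Homeowner's insurance = $3,075.36 per year
City property tax = $3,212.64 per year
FHA mortgage insurance premium = $1,388.64 per year
Annual escrow total = $4,276.44 + $3,075.36 + $3,212.64 + $1,388.64 = $11,953.08
Base monthly escrow = $11,953.08 / 12 = $996.09
Shortage spread = $96.96 / 24 = $4.04/mo
Adjusted monthly = $996.09 + $4.04 = $1,000.13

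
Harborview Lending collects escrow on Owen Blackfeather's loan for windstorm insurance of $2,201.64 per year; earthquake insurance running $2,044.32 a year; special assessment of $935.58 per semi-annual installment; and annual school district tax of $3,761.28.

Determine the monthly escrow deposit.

Windstorm insurance: $2,201.64 annually
Earthquake insurance: $2,044.32 annually
Special assessment: $935.58 × 2 = $1,871.16 annually
School district tax: $3,761.28 annually
Total per year = $2,201.64 + $2,044.32 + $1,871.16 + $3,761.28 = $9,878.40
Monthly escrow = $9,878.40 ÷ 12 = $823.20

$823.20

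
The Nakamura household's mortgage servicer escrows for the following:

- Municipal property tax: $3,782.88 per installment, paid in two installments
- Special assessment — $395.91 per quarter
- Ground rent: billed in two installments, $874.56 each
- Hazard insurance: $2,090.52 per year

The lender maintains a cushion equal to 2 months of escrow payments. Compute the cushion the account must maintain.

$2,164.84

Municipal property tax = $3,782.88 × 2 = $7,565.76 per year
Special assessment = $395.91 × 4 = $1,583.64 per year
Ground rent = $874.56 × 2 = $1,749.12 per year
Hazard insurance = $2,090.52 per year
Annual escrow total = $12,989.04
Monthly = $12,989.04 / 12 = $1,082.42
Reserve = 2 × $1,082.42 = $2,164.84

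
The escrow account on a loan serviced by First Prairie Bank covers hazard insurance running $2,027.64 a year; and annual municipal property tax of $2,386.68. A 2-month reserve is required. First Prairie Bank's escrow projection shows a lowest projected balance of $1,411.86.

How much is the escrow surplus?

Hazard insurance: $2,027.64/yr
Municipal property tax: $2,386.68/yr
Total per year = $4,414.32
Monthly = $4,414.32 ÷ 12 = $367.86
Cushion = 2 × $367.86 = $735.72
Excess over cushion: $1,411.86 − $735.72 = $676.14

$676.14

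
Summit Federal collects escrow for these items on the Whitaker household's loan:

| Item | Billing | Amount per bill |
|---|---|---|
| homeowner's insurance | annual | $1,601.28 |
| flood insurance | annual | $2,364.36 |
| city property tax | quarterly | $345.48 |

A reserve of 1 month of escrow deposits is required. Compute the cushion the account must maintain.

$445.63

Homeowner's insurance — $1,601.28 per year
Flood insurance — $2,364.36 per year
City property tax — $345.48 × 4 = $1,381.92 per year
Combined annual = $1,601.28 + $2,364.36 + $1,381.92 = $5,347.56
Monthly = $5,347.56 ÷ 12 = $445.63
Reserve = 1 × $445.63 = $445.63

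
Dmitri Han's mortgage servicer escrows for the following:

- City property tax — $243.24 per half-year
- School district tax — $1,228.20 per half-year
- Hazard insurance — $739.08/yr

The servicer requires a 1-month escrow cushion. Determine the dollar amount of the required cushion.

$306.83

City property tax = $243.24 × 2 = $486.48/yr
School district tax = $1,228.20 × 2 = $2,456.40/yr
Hazard insurance = $739.08/yr
Yearly total = $3,681.96
Monthly escrow = $3,681.96 ÷ 12 = $306.83
Cushion = 1 × $306.83 = $306.83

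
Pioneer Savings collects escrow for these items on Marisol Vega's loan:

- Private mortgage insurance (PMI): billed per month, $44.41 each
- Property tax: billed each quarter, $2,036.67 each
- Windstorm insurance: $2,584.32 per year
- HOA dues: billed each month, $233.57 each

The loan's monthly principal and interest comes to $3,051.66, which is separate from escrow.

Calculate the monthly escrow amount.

Private mortgage insurance (PMI) = $44.41 × 12 = $532.92 annually
Property tax = $2,036.67 × 4 = $8,146.68 annually
Windstorm insurance = $2,584.32 annually
HOA dues = $233.57 × 12 = $2,802.84 annually
Yearly total = $532.92 + $8,146.68 + $2,584.32 + $2,802.84 = $14,066.76
Per month = $14,066.76 / 12 = $1,172.23

$1,172.23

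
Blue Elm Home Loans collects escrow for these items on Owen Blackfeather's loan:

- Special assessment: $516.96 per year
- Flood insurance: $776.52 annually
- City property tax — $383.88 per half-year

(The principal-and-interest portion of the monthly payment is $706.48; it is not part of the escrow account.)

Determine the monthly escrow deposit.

$171.77

Special assessment: $516.96
Flood insurance: $776.52
City property tax: $383.88 × 2 = $767.76
Total annual escrow = $2,061.24
Base monthly escrow = $2,061.24 / 12 = $171.77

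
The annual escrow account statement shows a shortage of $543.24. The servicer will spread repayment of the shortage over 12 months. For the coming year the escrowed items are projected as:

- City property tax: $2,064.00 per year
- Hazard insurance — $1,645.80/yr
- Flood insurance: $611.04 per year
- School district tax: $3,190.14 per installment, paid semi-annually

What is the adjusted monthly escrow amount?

$937.03

City property tax: $2,064.00 annually
Hazard insurance: $1,645.80 annually
Flood insurance: $611.04 annually
School district tax: $3,190.14 × 2 = $6,380.28 annually
Combined annual = $2,064.00 + $1,645.80 + $611.04 + $6,380.28 = $10,701.12
Monthly = $10,701.12 / 12 = $891.76
Shortage spread = $543.24 / 12 = $45.27/mo
New monthly escrow = $891.76 + $45.27 = $937.03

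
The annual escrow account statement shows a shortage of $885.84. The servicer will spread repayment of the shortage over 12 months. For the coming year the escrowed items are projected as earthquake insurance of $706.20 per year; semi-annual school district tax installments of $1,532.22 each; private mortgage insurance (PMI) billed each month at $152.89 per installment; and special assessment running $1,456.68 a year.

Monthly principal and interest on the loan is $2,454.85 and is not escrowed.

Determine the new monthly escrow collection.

$662.32

Earthquake insurance: $706.20 per year
School district tax: $1,532.22 × 2 = $3,064.44 per year
Private mortgage insurance (PMI): $152.89 × 12 = $1,834.68 per year
Special assessment: $1,456.68 per year
Combined annual = $7,062.00
Per month = $7,062.00 ÷ 12 = $588.50
Shortage spread = $885.84 / 12 = $73.82/mo
New monthly escrow = $588.50 + $73.82 = $662.32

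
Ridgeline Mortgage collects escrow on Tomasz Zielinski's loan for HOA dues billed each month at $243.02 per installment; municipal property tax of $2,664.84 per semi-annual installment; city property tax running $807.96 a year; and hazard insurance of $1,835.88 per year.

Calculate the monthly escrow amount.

HOA dues = $243.02 × 12 = $2,916.24
Municipal property tax = $2,664.84 × 2 = $5,329.68
City property tax = $807.96
Hazard insurance = $1,835.88
Combined annual = $2,916.24 + $5,329.68 + $807.96 + $1,835.88 = $10,889.76
Monthly escrow = $10,889.76 / 12 = $907.48

$907.48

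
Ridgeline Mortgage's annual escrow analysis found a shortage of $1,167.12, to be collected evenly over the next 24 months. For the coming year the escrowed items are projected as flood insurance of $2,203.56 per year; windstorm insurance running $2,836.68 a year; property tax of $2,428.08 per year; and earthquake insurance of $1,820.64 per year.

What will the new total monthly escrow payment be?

$822.71

Flood insurance: $2,203.56/yr
Windstorm insurance: $2,836.68/yr
Property tax: $2,428.08/yr
Earthquake insurance: $1,820.64/yr
Combined annual = $9,288.96
Monthly = $9,288.96 ÷ 12 = $774.08
Monthly shortage recovery: $1,167.12 ÷ 24 = $48.63
New monthly escrow = $774.08 + $48.63 = $822.71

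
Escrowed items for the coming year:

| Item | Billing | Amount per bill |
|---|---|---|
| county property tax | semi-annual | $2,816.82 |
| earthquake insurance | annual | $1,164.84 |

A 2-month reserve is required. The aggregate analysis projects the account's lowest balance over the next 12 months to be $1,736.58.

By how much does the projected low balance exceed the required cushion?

County property tax: $2,816.82 × 2 = $5,633.64 annually
Earthquake insurance: $1,164.84 annually
Yearly total = $5,633.64 + $1,164.84 = $6,798.48
Base monthly escrow = $6,798.48 / 12 = $566.54
Cushion = 2 × $566.54 = $1,133.08
Surplus = $1,736.58 − $1,133.08 = $603.50

$603.50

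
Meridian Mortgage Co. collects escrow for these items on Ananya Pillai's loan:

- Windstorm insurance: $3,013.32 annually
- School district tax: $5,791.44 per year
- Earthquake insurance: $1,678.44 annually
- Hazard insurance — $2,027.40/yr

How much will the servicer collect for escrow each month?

$1,042.55

Windstorm insurance: $3,013.32 annually
School district tax: $5,791.44 annually
Earthquake insurance: $1,678.44 annually
Hazard insurance: $2,027.40 annually
Total annual escrow = $12,510.60
Monthly = $12,510.60 ÷ 12 = $1,042.55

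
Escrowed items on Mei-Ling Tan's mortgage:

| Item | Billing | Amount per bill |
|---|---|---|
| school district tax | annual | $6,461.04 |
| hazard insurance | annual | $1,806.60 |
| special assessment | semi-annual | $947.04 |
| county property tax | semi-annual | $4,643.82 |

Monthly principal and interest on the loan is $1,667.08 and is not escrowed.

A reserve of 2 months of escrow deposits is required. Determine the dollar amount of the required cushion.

School district tax = $6,461.04
Hazard insurance = $1,806.60
Special assessment = $947.04 × 2 = $1,894.08
County property tax = $4,643.82 × 2 = $9,287.64
Combined annual = $6,461.04 + $1,806.60 + $1,894.08 + $9,287.64 = $19,449.36
Per month = $19,449.36 ÷ 12 = $1,620.78
Reserve = 2 × $1,620.78 = $3,241.56

$3,241.56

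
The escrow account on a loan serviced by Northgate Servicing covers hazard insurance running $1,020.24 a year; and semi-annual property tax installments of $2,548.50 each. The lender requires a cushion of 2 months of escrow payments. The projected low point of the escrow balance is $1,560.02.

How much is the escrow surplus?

$540.48

Hazard insurance = $1,020.24
Property tax = $2,548.50 × 2 = $5,097.00
Total annual escrow = $6,117.24
Monthly = $6,117.24 / 12 = $509.77
Required cushion = 2 × $509.77 = $1,019.54
Surplus = $1,560.02 − $1,019.54 = $540.48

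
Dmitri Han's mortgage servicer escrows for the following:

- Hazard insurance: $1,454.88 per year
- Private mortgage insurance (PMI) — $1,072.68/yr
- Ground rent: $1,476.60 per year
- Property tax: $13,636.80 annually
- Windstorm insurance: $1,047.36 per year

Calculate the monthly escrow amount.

$1,557.36

Hazard insurance — $1,454.88 annually
Private mortgage insurance (PMI) — $1,072.68 annually
Ground rent — $1,476.60 annually
Property tax — $13,636.80 annually
Windstorm insurance — $1,047.36 annually
Annual escrow total = $1,454.88 + $1,072.68 + $1,476.60 + $13,636.80 + $1,047.36 = $18,688.32
Base monthly escrow = $18,688.32 ÷ 12 = $1,557.36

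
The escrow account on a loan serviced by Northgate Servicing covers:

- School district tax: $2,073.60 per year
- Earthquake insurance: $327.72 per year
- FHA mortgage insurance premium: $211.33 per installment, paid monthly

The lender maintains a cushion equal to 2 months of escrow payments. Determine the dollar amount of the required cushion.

$822.88

School district tax: $2,073.60 annually
Earthquake insurance: $327.72 annually
FHA mortgage insurance premium: $211.33 × 12 = $2,535.96 annually
Total per year = $2,073.60 + $327.72 + $2,535.96 = $4,937.28
Monthly escrow = $4,937.28 / 12 = $411.44
Required cushion = 2 × $411.44 = $822.88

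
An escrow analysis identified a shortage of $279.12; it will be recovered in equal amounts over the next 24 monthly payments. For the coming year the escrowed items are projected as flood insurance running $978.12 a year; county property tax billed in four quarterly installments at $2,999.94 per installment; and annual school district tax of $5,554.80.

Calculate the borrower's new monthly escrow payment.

Flood insurance = $978.12/yr
County property tax = $2,999.94 × 4 = $11,999.76/yr
School district tax = $5,554.80/yr
Yearly total = $978.12 + $11,999.76 + $5,554.80 = $18,532.68
Monthly = $18,532.68 ÷ 12 = $1,544.39
Monthly shortage recovery: $279.12 ÷ 24 = $11.63
New monthly escrow = $1,544.39 + $11.63 = $1,556.02

$1,556.02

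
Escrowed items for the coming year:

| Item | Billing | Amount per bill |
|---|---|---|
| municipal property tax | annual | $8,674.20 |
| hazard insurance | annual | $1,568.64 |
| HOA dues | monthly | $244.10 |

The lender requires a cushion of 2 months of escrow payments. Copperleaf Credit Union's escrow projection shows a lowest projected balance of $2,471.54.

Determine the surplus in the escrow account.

Municipal property tax — $8,674.20 annually
Hazard insurance — $1,568.64 annually
HOA dues — $244.10 × 12 = $2,929.20 annually
Combined annual = $13,172.04
Monthly = $13,172.04 / 12 = $1,097.67
Cushion = 2 × $1,097.67 = $2,195.34
Surplus = $2,471.54 − $2,195.34 = $276.20

$276.20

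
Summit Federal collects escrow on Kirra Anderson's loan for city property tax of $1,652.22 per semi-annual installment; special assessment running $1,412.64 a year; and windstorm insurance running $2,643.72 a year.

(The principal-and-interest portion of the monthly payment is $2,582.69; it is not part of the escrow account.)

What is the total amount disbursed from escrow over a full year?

City property tax = $1,652.22 × 2 = $3,304.44
Special assessment = $1,412.64
Windstorm insurance = $2,643.72
Yearly total = $7,360.80

$7,360.80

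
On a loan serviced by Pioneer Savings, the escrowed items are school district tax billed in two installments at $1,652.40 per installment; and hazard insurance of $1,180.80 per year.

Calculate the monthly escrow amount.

School district tax: $1,652.40 × 2 = $3,304.80
Hazard insurance: $1,180.80
Total per year = $4,485.60
Per month = $4,485.60 ÷ 12 = $373.80

$373.80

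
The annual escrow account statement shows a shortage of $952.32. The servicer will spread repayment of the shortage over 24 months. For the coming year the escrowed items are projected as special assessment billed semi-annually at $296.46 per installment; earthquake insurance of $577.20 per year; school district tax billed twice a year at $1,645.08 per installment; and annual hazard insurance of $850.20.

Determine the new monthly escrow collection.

Special assessment = $296.46 × 2 = $592.92 per year
Earthquake insurance = $577.20 per year
School district tax = $1,645.08 × 2 = $3,290.16 per year
Hazard insurance = $850.20 per year
Annual escrow total = $5,310.48
Monthly = $5,310.48 / 12 = $442.54
Monthly shortage recovery: $952.32 / 24 = $39.68
Adjusted monthly = $442.54 + $39.68 = $482.22

$482.22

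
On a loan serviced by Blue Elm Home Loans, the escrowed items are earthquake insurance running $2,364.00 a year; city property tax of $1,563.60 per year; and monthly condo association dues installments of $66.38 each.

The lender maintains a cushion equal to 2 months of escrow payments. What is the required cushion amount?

$787.36

Earthquake insurance: $2,364.00 annually
City property tax: $1,563.60 annually
Condo association dues: $66.38 × 12 = $796.56 annually
Total per year = $2,364.00 + $1,563.60 + $796.56 = $4,724.16
Monthly = $4,724.16 ÷ 12 = $393.68
Reserve = 2 × $393.68 = $787.36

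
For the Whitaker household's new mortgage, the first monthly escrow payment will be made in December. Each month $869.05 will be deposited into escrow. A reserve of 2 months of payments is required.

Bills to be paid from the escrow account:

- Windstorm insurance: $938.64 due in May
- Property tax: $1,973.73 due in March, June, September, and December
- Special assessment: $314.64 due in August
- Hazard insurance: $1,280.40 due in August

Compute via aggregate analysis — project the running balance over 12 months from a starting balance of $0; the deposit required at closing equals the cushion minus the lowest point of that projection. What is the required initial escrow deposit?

$3,476.20

Cushion = 2 × $869.05 = $1,738.10
Trial balance (start $0, +$869.05 each month, − disbursements):
  Dec: +$869.05 − $1,973.73 → -$1,104.68
  Jan: +$869.05 → -$235.63
  Feb: +$869.05 → $633.42
  Mar: +$869.05 − $1,973.73 → -$471.26
  Apr: +$869.05 → $397.79
  May: +$869.05 − $938.64 → $328.20
  Jun: +$869.05 − $1,973.73 → -$776.48
  Jul: +$869.05 → $92.57
  Aug: +$869.05 − $1,595.04 → -$633.42
  Sep: +$869.05 − $1,973.73 → -$1,738.10
  Oct: +$869.05 → -$869.05
  Nov: +$869.05 → $0.00
Lowest trial balance = -$1,738.10 (Sep)
Initial deposit = cushion − low point = $1,738.10 − (-$1,738.10) = $3,476.20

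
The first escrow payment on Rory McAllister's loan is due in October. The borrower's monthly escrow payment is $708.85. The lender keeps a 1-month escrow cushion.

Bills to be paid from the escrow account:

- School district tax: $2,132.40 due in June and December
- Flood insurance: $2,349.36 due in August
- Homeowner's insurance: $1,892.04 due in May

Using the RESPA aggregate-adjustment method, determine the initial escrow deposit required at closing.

$1,417.70

Cushion = 1 × $708.85 = $708.85
Trial balance (start $0, +$708.85 each month, − disbursements):
  Oct: +$708.85 → $708.85
  Nov: +$708.85 → $1,417.70
  Dec: +$708.85 − $2,132.40 → -$5.85
  Jan: +$708.85 → $703.00
  Feb: +$708.85 → $1,411.85
  Mar: +$708.85 → $2,120.70
  Apr: +$708.85 → $2,829.55
  May: +$708.85 − $1,892.04 → $1,646.36
  Jun: +$708.85 − $2,132.40 → $222.81
  Jul: +$708.85 → $931.66
  Aug: +$708.85 − $2,349.36 → -$708.85
  Sep: +$708.85 → $0.00
Lowest trial balance = -$708.85 (Aug)
Initial deposit = cushion − low point = $708.85 − (-$708.85) = $1,417.70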